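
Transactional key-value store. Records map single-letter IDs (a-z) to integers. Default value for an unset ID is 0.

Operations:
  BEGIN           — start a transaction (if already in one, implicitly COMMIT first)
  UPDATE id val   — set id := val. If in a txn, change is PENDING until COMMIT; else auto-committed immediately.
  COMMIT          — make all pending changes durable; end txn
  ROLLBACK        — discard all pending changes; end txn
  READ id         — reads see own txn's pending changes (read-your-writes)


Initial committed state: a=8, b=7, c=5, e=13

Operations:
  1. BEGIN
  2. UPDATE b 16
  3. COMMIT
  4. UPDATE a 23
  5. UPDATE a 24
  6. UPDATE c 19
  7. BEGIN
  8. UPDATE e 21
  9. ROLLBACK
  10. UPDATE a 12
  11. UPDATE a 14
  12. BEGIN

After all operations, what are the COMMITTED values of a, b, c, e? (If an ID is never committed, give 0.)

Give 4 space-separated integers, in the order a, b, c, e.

Initial committed: {a=8, b=7, c=5, e=13}
Op 1: BEGIN: in_txn=True, pending={}
Op 2: UPDATE b=16 (pending; pending now {b=16})
Op 3: COMMIT: merged ['b'] into committed; committed now {a=8, b=16, c=5, e=13}
Op 4: UPDATE a=23 (auto-commit; committed a=23)
Op 5: UPDATE a=24 (auto-commit; committed a=24)
Op 6: UPDATE c=19 (auto-commit; committed c=19)
Op 7: BEGIN: in_txn=True, pending={}
Op 8: UPDATE e=21 (pending; pending now {e=21})
Op 9: ROLLBACK: discarded pending ['e']; in_txn=False
Op 10: UPDATE a=12 (auto-commit; committed a=12)
Op 11: UPDATE a=14 (auto-commit; committed a=14)
Op 12: BEGIN: in_txn=True, pending={}
Final committed: {a=14, b=16, c=19, e=13}

Answer: 14 16 19 13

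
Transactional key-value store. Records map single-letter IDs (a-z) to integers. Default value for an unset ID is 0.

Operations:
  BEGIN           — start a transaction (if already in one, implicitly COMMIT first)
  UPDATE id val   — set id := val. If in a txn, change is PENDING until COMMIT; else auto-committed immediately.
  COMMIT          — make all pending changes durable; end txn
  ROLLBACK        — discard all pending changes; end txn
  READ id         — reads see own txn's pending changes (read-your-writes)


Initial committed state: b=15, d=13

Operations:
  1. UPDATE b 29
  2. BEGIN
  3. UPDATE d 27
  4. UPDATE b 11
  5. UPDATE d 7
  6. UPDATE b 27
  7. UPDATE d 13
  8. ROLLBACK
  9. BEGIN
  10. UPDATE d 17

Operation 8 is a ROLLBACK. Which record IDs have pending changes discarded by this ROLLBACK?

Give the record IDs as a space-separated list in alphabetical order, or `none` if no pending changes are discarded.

Initial committed: {b=15, d=13}
Op 1: UPDATE b=29 (auto-commit; committed b=29)
Op 2: BEGIN: in_txn=True, pending={}
Op 3: UPDATE d=27 (pending; pending now {d=27})
Op 4: UPDATE b=11 (pending; pending now {b=11, d=27})
Op 5: UPDATE d=7 (pending; pending now {b=11, d=7})
Op 6: UPDATE b=27 (pending; pending now {b=27, d=7})
Op 7: UPDATE d=13 (pending; pending now {b=27, d=13})
Op 8: ROLLBACK: discarded pending ['b', 'd']; in_txn=False
Op 9: BEGIN: in_txn=True, pending={}
Op 10: UPDATE d=17 (pending; pending now {d=17})
ROLLBACK at op 8 discards: ['b', 'd']

Answer: b d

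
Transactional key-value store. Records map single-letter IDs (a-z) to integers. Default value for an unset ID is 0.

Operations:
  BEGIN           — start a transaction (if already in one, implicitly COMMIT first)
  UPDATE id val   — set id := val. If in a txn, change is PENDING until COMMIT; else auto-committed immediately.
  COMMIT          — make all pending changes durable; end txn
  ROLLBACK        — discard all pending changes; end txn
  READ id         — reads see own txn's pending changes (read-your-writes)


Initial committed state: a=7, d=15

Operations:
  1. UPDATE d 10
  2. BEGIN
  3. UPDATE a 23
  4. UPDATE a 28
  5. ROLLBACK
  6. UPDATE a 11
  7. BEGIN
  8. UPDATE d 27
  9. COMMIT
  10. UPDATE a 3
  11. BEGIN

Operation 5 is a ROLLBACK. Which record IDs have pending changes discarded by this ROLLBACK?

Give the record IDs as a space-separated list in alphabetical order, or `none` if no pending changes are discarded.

Answer: a

Derivation:
Initial committed: {a=7, d=15}
Op 1: UPDATE d=10 (auto-commit; committed d=10)
Op 2: BEGIN: in_txn=True, pending={}
Op 3: UPDATE a=23 (pending; pending now {a=23})
Op 4: UPDATE a=28 (pending; pending now {a=28})
Op 5: ROLLBACK: discarded pending ['a']; in_txn=False
Op 6: UPDATE a=11 (auto-commit; committed a=11)
Op 7: BEGIN: in_txn=True, pending={}
Op 8: UPDATE d=27 (pending; pending now {d=27})
Op 9: COMMIT: merged ['d'] into committed; committed now {a=11, d=27}
Op 10: UPDATE a=3 (auto-commit; committed a=3)
Op 11: BEGIN: in_txn=True, pending={}
ROLLBACK at op 5 discards: ['a']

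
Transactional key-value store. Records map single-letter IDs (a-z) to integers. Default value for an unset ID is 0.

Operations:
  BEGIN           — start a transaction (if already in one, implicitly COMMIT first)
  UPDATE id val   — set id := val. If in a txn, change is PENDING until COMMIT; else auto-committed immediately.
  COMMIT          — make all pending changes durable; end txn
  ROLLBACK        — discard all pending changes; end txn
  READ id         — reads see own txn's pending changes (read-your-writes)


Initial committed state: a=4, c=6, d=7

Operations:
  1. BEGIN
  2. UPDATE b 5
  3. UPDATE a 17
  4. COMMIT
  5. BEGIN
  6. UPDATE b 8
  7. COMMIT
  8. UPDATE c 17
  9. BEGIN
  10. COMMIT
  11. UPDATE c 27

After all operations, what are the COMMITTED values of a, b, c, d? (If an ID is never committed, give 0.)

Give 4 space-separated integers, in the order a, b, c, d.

Answer: 17 8 27 7

Derivation:
Initial committed: {a=4, c=6, d=7}
Op 1: BEGIN: in_txn=True, pending={}
Op 2: UPDATE b=5 (pending; pending now {b=5})
Op 3: UPDATE a=17 (pending; pending now {a=17, b=5})
Op 4: COMMIT: merged ['a', 'b'] into committed; committed now {a=17, b=5, c=6, d=7}
Op 5: BEGIN: in_txn=True, pending={}
Op 6: UPDATE b=8 (pending; pending now {b=8})
Op 7: COMMIT: merged ['b'] into committed; committed now {a=17, b=8, c=6, d=7}
Op 8: UPDATE c=17 (auto-commit; committed c=17)
Op 9: BEGIN: in_txn=True, pending={}
Op 10: COMMIT: merged [] into committed; committed now {a=17, b=8, c=17, d=7}
Op 11: UPDATE c=27 (auto-commit; committed c=27)
Final committed: {a=17, b=8, c=27, d=7}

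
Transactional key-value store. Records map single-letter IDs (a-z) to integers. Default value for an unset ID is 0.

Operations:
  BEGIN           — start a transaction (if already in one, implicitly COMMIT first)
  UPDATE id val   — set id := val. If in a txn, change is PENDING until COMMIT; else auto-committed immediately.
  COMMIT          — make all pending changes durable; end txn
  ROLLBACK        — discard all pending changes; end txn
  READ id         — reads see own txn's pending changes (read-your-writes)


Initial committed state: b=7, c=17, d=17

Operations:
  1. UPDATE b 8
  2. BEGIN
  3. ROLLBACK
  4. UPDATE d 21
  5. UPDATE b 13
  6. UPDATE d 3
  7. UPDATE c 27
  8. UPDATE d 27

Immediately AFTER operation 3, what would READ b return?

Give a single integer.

Answer: 8

Derivation:
Initial committed: {b=7, c=17, d=17}
Op 1: UPDATE b=8 (auto-commit; committed b=8)
Op 2: BEGIN: in_txn=True, pending={}
Op 3: ROLLBACK: discarded pending []; in_txn=False
After op 3: visible(b) = 8 (pending={}, committed={b=8, c=17, d=17})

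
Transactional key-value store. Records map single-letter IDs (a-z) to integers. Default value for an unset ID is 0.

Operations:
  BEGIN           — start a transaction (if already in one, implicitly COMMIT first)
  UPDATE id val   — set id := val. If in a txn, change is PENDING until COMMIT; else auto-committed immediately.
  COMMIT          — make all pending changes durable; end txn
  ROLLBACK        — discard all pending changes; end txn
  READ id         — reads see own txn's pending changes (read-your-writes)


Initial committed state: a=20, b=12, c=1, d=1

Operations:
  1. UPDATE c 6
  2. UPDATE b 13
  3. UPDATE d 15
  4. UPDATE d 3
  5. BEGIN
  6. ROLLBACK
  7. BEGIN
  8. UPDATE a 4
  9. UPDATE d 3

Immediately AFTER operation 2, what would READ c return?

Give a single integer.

Initial committed: {a=20, b=12, c=1, d=1}
Op 1: UPDATE c=6 (auto-commit; committed c=6)
Op 2: UPDATE b=13 (auto-commit; committed b=13)
After op 2: visible(c) = 6 (pending={}, committed={a=20, b=13, c=6, d=1})

Answer: 6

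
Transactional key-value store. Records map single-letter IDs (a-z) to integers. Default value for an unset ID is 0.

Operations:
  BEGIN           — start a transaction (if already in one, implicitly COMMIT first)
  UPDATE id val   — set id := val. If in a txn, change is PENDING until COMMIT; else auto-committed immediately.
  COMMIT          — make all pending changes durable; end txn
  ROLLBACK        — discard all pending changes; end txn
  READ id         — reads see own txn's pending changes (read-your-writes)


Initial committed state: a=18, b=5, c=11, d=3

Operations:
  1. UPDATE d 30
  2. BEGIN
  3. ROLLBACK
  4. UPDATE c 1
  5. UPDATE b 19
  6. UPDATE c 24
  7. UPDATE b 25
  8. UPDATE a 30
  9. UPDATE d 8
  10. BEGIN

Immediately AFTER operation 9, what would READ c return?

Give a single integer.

Initial committed: {a=18, b=5, c=11, d=3}
Op 1: UPDATE d=30 (auto-commit; committed d=30)
Op 2: BEGIN: in_txn=True, pending={}
Op 3: ROLLBACK: discarded pending []; in_txn=False
Op 4: UPDATE c=1 (auto-commit; committed c=1)
Op 5: UPDATE b=19 (auto-commit; committed b=19)
Op 6: UPDATE c=24 (auto-commit; committed c=24)
Op 7: UPDATE b=25 (auto-commit; committed b=25)
Op 8: UPDATE a=30 (auto-commit; committed a=30)
Op 9: UPDATE d=8 (auto-commit; committed d=8)
After op 9: visible(c) = 24 (pending={}, committed={a=30, b=25, c=24, d=8})

Answer: 24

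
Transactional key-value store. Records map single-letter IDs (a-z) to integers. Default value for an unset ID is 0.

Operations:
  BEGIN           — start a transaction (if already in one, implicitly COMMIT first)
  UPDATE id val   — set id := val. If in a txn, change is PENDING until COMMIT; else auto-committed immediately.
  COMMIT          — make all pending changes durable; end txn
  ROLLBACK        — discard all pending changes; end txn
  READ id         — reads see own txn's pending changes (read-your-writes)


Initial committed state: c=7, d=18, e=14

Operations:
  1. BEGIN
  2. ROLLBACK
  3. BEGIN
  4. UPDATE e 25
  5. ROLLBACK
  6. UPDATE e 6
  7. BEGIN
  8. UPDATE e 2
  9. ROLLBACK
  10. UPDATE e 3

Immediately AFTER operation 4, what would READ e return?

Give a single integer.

Initial committed: {c=7, d=18, e=14}
Op 1: BEGIN: in_txn=True, pending={}
Op 2: ROLLBACK: discarded pending []; in_txn=False
Op 3: BEGIN: in_txn=True, pending={}
Op 4: UPDATE e=25 (pending; pending now {e=25})
After op 4: visible(e) = 25 (pending={e=25}, committed={c=7, d=18, e=14})

Answer: 25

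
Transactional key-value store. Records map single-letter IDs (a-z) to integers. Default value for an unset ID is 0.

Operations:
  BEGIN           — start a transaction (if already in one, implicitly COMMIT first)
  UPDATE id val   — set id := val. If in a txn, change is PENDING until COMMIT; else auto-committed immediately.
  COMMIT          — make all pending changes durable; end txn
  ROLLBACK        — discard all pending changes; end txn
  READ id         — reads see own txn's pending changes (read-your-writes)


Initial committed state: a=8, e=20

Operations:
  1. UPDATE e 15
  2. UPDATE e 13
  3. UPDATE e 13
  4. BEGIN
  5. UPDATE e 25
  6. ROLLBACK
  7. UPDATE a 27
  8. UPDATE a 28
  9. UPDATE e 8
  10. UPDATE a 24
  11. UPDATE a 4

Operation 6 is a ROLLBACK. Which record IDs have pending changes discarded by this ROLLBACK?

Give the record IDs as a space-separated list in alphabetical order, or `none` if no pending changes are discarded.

Answer: e

Derivation:
Initial committed: {a=8, e=20}
Op 1: UPDATE e=15 (auto-commit; committed e=15)
Op 2: UPDATE e=13 (auto-commit; committed e=13)
Op 3: UPDATE e=13 (auto-commit; committed e=13)
Op 4: BEGIN: in_txn=True, pending={}
Op 5: UPDATE e=25 (pending; pending now {e=25})
Op 6: ROLLBACK: discarded pending ['e']; in_txn=False
Op 7: UPDATE a=27 (auto-commit; committed a=27)
Op 8: UPDATE a=28 (auto-commit; committed a=28)
Op 9: UPDATE e=8 (auto-commit; committed e=8)
Op 10: UPDATE a=24 (auto-commit; committed a=24)
Op 11: UPDATE a=4 (auto-commit; committed a=4)
ROLLBACK at op 6 discards: ['e']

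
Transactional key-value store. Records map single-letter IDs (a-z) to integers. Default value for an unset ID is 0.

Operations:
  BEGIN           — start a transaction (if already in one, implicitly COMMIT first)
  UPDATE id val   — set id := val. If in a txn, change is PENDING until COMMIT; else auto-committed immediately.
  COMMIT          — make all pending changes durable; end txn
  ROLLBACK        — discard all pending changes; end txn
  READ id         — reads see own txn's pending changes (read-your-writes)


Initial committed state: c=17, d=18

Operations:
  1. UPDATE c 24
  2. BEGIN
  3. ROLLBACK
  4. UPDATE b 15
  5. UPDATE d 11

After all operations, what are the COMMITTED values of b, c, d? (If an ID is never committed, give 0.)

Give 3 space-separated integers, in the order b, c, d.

Initial committed: {c=17, d=18}
Op 1: UPDATE c=24 (auto-commit; committed c=24)
Op 2: BEGIN: in_txn=True, pending={}
Op 3: ROLLBACK: discarded pending []; in_txn=False
Op 4: UPDATE b=15 (auto-commit; committed b=15)
Op 5: UPDATE d=11 (auto-commit; committed d=11)
Final committed: {b=15, c=24, d=11}

Answer: 15 24 11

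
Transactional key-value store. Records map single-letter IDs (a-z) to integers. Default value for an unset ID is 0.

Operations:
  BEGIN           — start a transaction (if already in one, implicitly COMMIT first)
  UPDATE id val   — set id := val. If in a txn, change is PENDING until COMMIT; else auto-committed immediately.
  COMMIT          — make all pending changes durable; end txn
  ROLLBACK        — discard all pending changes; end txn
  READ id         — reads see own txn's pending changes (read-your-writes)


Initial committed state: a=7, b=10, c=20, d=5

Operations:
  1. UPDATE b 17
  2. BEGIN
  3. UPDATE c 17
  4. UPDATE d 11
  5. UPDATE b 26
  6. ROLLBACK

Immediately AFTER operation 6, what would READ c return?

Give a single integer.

Initial committed: {a=7, b=10, c=20, d=5}
Op 1: UPDATE b=17 (auto-commit; committed b=17)
Op 2: BEGIN: in_txn=True, pending={}
Op 3: UPDATE c=17 (pending; pending now {c=17})
Op 4: UPDATE d=11 (pending; pending now {c=17, d=11})
Op 5: UPDATE b=26 (pending; pending now {b=26, c=17, d=11})
Op 6: ROLLBACK: discarded pending ['b', 'c', 'd']; in_txn=False
After op 6: visible(c) = 20 (pending={}, committed={a=7, b=17, c=20, d=5})

Answer: 20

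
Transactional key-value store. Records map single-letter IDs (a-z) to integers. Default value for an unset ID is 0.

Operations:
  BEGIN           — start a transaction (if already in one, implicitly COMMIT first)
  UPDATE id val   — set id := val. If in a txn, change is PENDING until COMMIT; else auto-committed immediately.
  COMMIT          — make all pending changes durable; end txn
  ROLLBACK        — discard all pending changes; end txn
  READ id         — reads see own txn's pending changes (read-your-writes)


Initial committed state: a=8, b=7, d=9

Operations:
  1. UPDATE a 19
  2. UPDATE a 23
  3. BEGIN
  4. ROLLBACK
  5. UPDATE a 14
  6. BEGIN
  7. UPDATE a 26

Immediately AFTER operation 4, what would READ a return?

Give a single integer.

Answer: 23

Derivation:
Initial committed: {a=8, b=7, d=9}
Op 1: UPDATE a=19 (auto-commit; committed a=19)
Op 2: UPDATE a=23 (auto-commit; committed a=23)
Op 3: BEGIN: in_txn=True, pending={}
Op 4: ROLLBACK: discarded pending []; in_txn=False
After op 4: visible(a) = 23 (pending={}, committed={a=23, b=7, d=9})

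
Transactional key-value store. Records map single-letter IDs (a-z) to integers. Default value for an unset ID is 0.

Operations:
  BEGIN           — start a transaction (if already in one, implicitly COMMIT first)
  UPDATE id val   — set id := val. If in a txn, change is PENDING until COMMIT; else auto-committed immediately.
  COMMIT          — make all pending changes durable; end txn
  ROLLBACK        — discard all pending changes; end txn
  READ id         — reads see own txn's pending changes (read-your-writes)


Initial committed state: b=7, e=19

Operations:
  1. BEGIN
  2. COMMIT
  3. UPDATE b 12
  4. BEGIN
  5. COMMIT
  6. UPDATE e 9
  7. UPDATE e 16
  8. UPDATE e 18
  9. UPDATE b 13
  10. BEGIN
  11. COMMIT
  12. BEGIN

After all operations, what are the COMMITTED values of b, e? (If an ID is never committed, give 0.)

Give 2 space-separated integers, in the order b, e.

Answer: 13 18

Derivation:
Initial committed: {b=7, e=19}
Op 1: BEGIN: in_txn=True, pending={}
Op 2: COMMIT: merged [] into committed; committed now {b=7, e=19}
Op 3: UPDATE b=12 (auto-commit; committed b=12)
Op 4: BEGIN: in_txn=True, pending={}
Op 5: COMMIT: merged [] into committed; committed now {b=12, e=19}
Op 6: UPDATE e=9 (auto-commit; committed e=9)
Op 7: UPDATE e=16 (auto-commit; committed e=16)
Op 8: UPDATE e=18 (auto-commit; committed e=18)
Op 9: UPDATE b=13 (auto-commit; committed b=13)
Op 10: BEGIN: in_txn=True, pending={}
Op 11: COMMIT: merged [] into committed; committed now {b=13, e=18}
Op 12: BEGIN: in_txn=True, pending={}
Final committed: {b=13, e=18}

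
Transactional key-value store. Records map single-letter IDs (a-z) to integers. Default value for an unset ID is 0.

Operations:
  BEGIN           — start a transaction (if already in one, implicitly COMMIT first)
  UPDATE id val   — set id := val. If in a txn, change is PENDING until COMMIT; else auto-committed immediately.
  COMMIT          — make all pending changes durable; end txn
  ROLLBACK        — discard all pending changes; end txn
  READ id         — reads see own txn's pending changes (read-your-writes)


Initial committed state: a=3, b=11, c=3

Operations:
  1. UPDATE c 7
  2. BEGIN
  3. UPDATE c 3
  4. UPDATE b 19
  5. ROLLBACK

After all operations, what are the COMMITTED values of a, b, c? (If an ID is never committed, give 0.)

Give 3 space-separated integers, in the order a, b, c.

Initial committed: {a=3, b=11, c=3}
Op 1: UPDATE c=7 (auto-commit; committed c=7)
Op 2: BEGIN: in_txn=True, pending={}
Op 3: UPDATE c=3 (pending; pending now {c=3})
Op 4: UPDATE b=19 (pending; pending now {b=19, c=3})
Op 5: ROLLBACK: discarded pending ['b', 'c']; in_txn=False
Final committed: {a=3, b=11, c=7}

Answer: 3 11 7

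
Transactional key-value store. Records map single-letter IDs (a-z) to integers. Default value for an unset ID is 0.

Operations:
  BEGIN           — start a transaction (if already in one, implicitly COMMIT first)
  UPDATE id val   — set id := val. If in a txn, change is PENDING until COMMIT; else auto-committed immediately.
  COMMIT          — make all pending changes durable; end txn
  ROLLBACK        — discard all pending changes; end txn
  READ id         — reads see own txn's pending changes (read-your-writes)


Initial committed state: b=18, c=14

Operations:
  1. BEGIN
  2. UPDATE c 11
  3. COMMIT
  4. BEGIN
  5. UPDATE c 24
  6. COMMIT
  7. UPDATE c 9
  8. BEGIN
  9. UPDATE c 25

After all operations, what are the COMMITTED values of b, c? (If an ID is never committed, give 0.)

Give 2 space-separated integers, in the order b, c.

Answer: 18 9

Derivation:
Initial committed: {b=18, c=14}
Op 1: BEGIN: in_txn=True, pending={}
Op 2: UPDATE c=11 (pending; pending now {c=11})
Op 3: COMMIT: merged ['c'] into committed; committed now {b=18, c=11}
Op 4: BEGIN: in_txn=True, pending={}
Op 5: UPDATE c=24 (pending; pending now {c=24})
Op 6: COMMIT: merged ['c'] into committed; committed now {b=18, c=24}
Op 7: UPDATE c=9 (auto-commit; committed c=9)
Op 8: BEGIN: in_txn=True, pending={}
Op 9: UPDATE c=25 (pending; pending now {c=25})
Final committed: {b=18, c=9}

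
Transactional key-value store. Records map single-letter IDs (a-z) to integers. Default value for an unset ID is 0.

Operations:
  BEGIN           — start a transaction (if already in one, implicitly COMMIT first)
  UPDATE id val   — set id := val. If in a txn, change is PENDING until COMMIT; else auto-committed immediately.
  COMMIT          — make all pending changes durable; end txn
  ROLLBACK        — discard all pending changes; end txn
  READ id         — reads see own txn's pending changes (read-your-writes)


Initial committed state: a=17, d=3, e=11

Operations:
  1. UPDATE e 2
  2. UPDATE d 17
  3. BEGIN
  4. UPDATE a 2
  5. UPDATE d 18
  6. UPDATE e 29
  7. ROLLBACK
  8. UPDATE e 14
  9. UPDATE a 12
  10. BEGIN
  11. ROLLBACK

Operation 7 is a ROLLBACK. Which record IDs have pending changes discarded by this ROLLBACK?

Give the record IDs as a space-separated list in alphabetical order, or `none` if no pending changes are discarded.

Answer: a d e

Derivation:
Initial committed: {a=17, d=3, e=11}
Op 1: UPDATE e=2 (auto-commit; committed e=2)
Op 2: UPDATE d=17 (auto-commit; committed d=17)
Op 3: BEGIN: in_txn=True, pending={}
Op 4: UPDATE a=2 (pending; pending now {a=2})
Op 5: UPDATE d=18 (pending; pending now {a=2, d=18})
Op 6: UPDATE e=29 (pending; pending now {a=2, d=18, e=29})
Op 7: ROLLBACK: discarded pending ['a', 'd', 'e']; in_txn=False
Op 8: UPDATE e=14 (auto-commit; committed e=14)
Op 9: UPDATE a=12 (auto-commit; committed a=12)
Op 10: BEGIN: in_txn=True, pending={}
Op 11: ROLLBACK: discarded pending []; in_txn=False
ROLLBACK at op 7 discards: ['a', 'd', 'e']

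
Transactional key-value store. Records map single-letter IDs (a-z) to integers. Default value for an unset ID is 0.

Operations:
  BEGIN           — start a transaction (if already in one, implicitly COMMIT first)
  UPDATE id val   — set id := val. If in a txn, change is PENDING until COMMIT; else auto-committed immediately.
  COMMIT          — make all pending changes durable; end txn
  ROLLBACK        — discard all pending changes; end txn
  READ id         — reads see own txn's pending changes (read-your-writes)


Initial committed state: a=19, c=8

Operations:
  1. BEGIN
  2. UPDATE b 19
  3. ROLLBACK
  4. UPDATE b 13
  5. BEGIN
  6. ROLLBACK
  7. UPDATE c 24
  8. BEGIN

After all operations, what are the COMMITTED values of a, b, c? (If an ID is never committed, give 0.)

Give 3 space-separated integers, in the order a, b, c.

Answer: 19 13 24

Derivation:
Initial committed: {a=19, c=8}
Op 1: BEGIN: in_txn=True, pending={}
Op 2: UPDATE b=19 (pending; pending now {b=19})
Op 3: ROLLBACK: discarded pending ['b']; in_txn=False
Op 4: UPDATE b=13 (auto-commit; committed b=13)
Op 5: BEGIN: in_txn=True, pending={}
Op 6: ROLLBACK: discarded pending []; in_txn=False
Op 7: UPDATE c=24 (auto-commit; committed c=24)
Op 8: BEGIN: in_txn=True, pending={}
Final committed: {a=19, b=13, c=24}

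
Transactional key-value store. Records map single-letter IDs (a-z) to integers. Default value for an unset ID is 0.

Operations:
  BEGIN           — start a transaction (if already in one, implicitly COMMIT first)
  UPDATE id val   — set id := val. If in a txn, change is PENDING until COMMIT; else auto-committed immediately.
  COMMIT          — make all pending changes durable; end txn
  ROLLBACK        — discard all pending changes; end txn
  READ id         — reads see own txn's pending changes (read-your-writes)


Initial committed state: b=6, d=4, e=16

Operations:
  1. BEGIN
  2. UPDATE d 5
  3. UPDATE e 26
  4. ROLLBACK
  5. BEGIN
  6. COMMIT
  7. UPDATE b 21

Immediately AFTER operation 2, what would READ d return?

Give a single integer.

Initial committed: {b=6, d=4, e=16}
Op 1: BEGIN: in_txn=True, pending={}
Op 2: UPDATE d=5 (pending; pending now {d=5})
After op 2: visible(d) = 5 (pending={d=5}, committed={b=6, d=4, e=16})

Answer: 5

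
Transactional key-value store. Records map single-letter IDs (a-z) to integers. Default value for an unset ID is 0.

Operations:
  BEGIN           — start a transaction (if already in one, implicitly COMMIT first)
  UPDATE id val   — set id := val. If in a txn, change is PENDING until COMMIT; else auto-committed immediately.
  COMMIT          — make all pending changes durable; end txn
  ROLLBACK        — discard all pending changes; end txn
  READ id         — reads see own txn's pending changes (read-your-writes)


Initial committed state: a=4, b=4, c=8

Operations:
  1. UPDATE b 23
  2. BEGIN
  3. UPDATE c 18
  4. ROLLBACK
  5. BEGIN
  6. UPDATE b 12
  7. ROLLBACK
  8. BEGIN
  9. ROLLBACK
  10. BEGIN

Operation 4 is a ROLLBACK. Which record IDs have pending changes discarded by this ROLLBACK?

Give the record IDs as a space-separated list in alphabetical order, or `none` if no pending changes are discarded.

Answer: c

Derivation:
Initial committed: {a=4, b=4, c=8}
Op 1: UPDATE b=23 (auto-commit; committed b=23)
Op 2: BEGIN: in_txn=True, pending={}
Op 3: UPDATE c=18 (pending; pending now {c=18})
Op 4: ROLLBACK: discarded pending ['c']; in_txn=False
Op 5: BEGIN: in_txn=True, pending={}
Op 6: UPDATE b=12 (pending; pending now {b=12})
Op 7: ROLLBACK: discarded pending ['b']; in_txn=False
Op 8: BEGIN: in_txn=True, pending={}
Op 9: ROLLBACK: discarded pending []; in_txn=False
Op 10: BEGIN: in_txn=True, pending={}
ROLLBACK at op 4 discards: ['c']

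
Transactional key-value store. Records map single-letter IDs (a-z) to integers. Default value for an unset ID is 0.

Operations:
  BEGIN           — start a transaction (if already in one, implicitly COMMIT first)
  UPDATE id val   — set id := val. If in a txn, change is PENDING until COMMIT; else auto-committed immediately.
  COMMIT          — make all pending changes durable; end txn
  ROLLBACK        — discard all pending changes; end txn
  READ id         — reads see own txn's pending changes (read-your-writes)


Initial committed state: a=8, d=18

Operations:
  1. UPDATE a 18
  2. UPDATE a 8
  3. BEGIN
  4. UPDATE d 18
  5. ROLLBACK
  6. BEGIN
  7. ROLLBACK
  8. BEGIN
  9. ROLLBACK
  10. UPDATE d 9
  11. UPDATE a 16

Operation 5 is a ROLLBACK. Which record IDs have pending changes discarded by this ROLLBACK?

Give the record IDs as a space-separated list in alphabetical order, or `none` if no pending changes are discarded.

Answer: d

Derivation:
Initial committed: {a=8, d=18}
Op 1: UPDATE a=18 (auto-commit; committed a=18)
Op 2: UPDATE a=8 (auto-commit; committed a=8)
Op 3: BEGIN: in_txn=True, pending={}
Op 4: UPDATE d=18 (pending; pending now {d=18})
Op 5: ROLLBACK: discarded pending ['d']; in_txn=False
Op 6: BEGIN: in_txn=True, pending={}
Op 7: ROLLBACK: discarded pending []; in_txn=False
Op 8: BEGIN: in_txn=True, pending={}
Op 9: ROLLBACK: discarded pending []; in_txn=False
Op 10: UPDATE d=9 (auto-commit; committed d=9)
Op 11: UPDATE a=16 (auto-commit; committed a=16)
ROLLBACK at op 5 discards: ['d']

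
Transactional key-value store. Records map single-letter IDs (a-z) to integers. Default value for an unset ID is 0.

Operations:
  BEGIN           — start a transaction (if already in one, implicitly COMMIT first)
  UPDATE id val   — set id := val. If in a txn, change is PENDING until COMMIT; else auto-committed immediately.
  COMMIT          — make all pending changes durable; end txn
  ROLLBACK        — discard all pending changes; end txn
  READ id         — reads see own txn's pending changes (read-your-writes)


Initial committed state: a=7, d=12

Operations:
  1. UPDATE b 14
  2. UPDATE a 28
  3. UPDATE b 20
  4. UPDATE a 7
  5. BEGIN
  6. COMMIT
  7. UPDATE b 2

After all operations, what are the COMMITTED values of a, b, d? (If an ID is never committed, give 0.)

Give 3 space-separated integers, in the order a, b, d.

Answer: 7 2 12

Derivation:
Initial committed: {a=7, d=12}
Op 1: UPDATE b=14 (auto-commit; committed b=14)
Op 2: UPDATE a=28 (auto-commit; committed a=28)
Op 3: UPDATE b=20 (auto-commit; committed b=20)
Op 4: UPDATE a=7 (auto-commit; committed a=7)
Op 5: BEGIN: in_txn=True, pending={}
Op 6: COMMIT: merged [] into committed; committed now {a=7, b=20, d=12}
Op 7: UPDATE b=2 (auto-commit; committed b=2)
Final committed: {a=7, b=2, d=12}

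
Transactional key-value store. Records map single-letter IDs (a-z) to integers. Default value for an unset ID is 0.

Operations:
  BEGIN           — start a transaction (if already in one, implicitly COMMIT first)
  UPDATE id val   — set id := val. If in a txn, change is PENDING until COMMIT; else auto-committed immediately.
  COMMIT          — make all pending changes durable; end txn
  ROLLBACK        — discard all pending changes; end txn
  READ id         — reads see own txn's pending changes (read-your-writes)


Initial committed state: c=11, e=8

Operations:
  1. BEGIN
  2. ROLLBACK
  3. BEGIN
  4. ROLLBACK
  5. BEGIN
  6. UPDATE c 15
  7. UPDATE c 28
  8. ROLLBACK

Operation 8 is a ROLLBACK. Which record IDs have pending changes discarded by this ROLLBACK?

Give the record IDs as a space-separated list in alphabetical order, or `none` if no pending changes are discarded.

Answer: c

Derivation:
Initial committed: {c=11, e=8}
Op 1: BEGIN: in_txn=True, pending={}
Op 2: ROLLBACK: discarded pending []; in_txn=False
Op 3: BEGIN: in_txn=True, pending={}
Op 4: ROLLBACK: discarded pending []; in_txn=False
Op 5: BEGIN: in_txn=True, pending={}
Op 6: UPDATE c=15 (pending; pending now {c=15})
Op 7: UPDATE c=28 (pending; pending now {c=28})
Op 8: ROLLBACK: discarded pending ['c']; in_txn=False
ROLLBACK at op 8 discards: ['c']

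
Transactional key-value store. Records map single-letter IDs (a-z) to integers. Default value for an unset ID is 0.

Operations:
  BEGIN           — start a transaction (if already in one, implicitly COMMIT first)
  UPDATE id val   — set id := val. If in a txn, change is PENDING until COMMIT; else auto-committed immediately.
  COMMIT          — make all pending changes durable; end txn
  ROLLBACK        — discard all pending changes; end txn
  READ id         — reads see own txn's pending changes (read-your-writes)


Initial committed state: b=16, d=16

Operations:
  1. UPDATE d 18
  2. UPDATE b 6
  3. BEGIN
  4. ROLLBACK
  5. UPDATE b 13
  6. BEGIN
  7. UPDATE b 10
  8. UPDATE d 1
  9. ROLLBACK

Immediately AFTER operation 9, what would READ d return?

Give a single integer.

Initial committed: {b=16, d=16}
Op 1: UPDATE d=18 (auto-commit; committed d=18)
Op 2: UPDATE b=6 (auto-commit; committed b=6)
Op 3: BEGIN: in_txn=True, pending={}
Op 4: ROLLBACK: discarded pending []; in_txn=False
Op 5: UPDATE b=13 (auto-commit; committed b=13)
Op 6: BEGIN: in_txn=True, pending={}
Op 7: UPDATE b=10 (pending; pending now {b=10})
Op 8: UPDATE d=1 (pending; pending now {b=10, d=1})
Op 9: ROLLBACK: discarded pending ['b', 'd']; in_txn=False
After op 9: visible(d) = 18 (pending={}, committed={b=13, d=18})

Answer: 18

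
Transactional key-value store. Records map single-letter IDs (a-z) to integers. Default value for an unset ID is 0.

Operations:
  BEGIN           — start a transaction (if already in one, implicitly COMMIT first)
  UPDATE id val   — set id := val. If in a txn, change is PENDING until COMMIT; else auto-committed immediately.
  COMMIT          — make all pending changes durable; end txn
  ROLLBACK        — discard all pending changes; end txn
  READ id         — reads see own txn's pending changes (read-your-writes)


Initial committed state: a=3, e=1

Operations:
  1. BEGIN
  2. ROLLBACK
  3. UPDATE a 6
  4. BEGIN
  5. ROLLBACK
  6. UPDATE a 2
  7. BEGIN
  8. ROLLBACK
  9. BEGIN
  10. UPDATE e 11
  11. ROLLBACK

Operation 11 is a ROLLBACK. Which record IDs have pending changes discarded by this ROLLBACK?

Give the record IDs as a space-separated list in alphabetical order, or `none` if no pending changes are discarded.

Initial committed: {a=3, e=1}
Op 1: BEGIN: in_txn=True, pending={}
Op 2: ROLLBACK: discarded pending []; in_txn=False
Op 3: UPDATE a=6 (auto-commit; committed a=6)
Op 4: BEGIN: in_txn=True, pending={}
Op 5: ROLLBACK: discarded pending []; in_txn=False
Op 6: UPDATE a=2 (auto-commit; committed a=2)
Op 7: BEGIN: in_txn=True, pending={}
Op 8: ROLLBACK: discarded pending []; in_txn=False
Op 9: BEGIN: in_txn=True, pending={}
Op 10: UPDATE e=11 (pending; pending now {e=11})
Op 11: ROLLBACK: discarded pending ['e']; in_txn=False
ROLLBACK at op 11 discards: ['e']

Answer: e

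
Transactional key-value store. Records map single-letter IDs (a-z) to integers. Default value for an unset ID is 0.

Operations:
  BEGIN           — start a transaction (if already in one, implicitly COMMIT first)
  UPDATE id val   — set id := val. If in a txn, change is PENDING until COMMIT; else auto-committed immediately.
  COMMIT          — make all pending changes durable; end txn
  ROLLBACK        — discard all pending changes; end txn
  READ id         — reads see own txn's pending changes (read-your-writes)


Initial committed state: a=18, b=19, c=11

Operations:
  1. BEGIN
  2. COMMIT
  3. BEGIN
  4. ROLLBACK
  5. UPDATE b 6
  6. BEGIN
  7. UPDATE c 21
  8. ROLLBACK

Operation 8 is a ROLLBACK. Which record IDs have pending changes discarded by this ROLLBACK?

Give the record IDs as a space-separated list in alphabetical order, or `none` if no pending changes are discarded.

Answer: c

Derivation:
Initial committed: {a=18, b=19, c=11}
Op 1: BEGIN: in_txn=True, pending={}
Op 2: COMMIT: merged [] into committed; committed now {a=18, b=19, c=11}
Op 3: BEGIN: in_txn=True, pending={}
Op 4: ROLLBACK: discarded pending []; in_txn=False
Op 5: UPDATE b=6 (auto-commit; committed b=6)
Op 6: BEGIN: in_txn=True, pending={}
Op 7: UPDATE c=21 (pending; pending now {c=21})
Op 8: ROLLBACK: discarded pending ['c']; in_txn=False
ROLLBACK at op 8 discards: ['c']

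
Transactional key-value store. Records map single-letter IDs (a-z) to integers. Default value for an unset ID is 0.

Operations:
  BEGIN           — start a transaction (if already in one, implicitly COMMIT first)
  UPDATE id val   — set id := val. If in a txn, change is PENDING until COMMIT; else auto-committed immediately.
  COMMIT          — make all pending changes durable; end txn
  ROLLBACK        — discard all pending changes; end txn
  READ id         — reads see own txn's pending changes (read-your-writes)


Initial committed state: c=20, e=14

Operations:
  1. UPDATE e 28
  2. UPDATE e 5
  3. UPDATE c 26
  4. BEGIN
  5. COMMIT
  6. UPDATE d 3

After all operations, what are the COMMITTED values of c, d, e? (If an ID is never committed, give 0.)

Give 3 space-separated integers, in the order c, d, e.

Initial committed: {c=20, e=14}
Op 1: UPDATE e=28 (auto-commit; committed e=28)
Op 2: UPDATE e=5 (auto-commit; committed e=5)
Op 3: UPDATE c=26 (auto-commit; committed c=26)
Op 4: BEGIN: in_txn=True, pending={}
Op 5: COMMIT: merged [] into committed; committed now {c=26, e=5}
Op 6: UPDATE d=3 (auto-commit; committed d=3)
Final committed: {c=26, d=3, e=5}

Answer: 26 3 5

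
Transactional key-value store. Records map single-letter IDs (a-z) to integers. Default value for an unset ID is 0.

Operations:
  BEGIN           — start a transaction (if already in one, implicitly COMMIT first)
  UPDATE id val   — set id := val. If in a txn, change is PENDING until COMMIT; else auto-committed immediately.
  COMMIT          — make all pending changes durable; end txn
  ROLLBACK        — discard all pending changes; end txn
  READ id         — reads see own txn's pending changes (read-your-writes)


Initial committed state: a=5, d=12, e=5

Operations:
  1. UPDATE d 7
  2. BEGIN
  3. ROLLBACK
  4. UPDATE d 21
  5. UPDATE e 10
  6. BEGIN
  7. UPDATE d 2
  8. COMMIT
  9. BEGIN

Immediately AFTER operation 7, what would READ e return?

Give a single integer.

Answer: 10

Derivation:
Initial committed: {a=5, d=12, e=5}
Op 1: UPDATE d=7 (auto-commit; committed d=7)
Op 2: BEGIN: in_txn=True, pending={}
Op 3: ROLLBACK: discarded pending []; in_txn=False
Op 4: UPDATE d=21 (auto-commit; committed d=21)
Op 5: UPDATE e=10 (auto-commit; committed e=10)
Op 6: BEGIN: in_txn=True, pending={}
Op 7: UPDATE d=2 (pending; pending now {d=2})
After op 7: visible(e) = 10 (pending={d=2}, committed={a=5, d=21, e=10})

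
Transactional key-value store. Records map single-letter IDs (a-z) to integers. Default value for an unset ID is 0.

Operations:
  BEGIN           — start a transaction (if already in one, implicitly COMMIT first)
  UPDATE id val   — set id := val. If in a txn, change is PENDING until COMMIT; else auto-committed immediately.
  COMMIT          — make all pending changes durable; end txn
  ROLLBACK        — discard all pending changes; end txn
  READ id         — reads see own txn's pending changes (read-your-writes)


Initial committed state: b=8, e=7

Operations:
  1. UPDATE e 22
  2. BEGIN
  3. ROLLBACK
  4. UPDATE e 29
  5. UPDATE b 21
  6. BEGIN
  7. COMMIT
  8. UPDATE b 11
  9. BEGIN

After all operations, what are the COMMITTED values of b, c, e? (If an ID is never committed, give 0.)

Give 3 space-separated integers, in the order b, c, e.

Initial committed: {b=8, e=7}
Op 1: UPDATE e=22 (auto-commit; committed e=22)
Op 2: BEGIN: in_txn=True, pending={}
Op 3: ROLLBACK: discarded pending []; in_txn=False
Op 4: UPDATE e=29 (auto-commit; committed e=29)
Op 5: UPDATE b=21 (auto-commit; committed b=21)
Op 6: BEGIN: in_txn=True, pending={}
Op 7: COMMIT: merged [] into committed; committed now {b=21, e=29}
Op 8: UPDATE b=11 (auto-commit; committed b=11)
Op 9: BEGIN: in_txn=True, pending={}
Final committed: {b=11, e=29}

Answer: 11 0 29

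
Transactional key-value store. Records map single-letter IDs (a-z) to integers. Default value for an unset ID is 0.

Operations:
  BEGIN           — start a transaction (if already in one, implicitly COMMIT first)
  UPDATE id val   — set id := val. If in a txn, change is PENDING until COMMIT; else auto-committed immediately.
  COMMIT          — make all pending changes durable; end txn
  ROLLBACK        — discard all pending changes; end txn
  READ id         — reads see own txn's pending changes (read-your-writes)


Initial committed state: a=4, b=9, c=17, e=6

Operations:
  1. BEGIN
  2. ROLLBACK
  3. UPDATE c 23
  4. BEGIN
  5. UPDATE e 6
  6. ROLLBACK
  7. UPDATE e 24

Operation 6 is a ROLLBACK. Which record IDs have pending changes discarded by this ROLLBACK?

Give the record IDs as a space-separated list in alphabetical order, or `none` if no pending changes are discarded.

Initial committed: {a=4, b=9, c=17, e=6}
Op 1: BEGIN: in_txn=True, pending={}
Op 2: ROLLBACK: discarded pending []; in_txn=False
Op 3: UPDATE c=23 (auto-commit; committed c=23)
Op 4: BEGIN: in_txn=True, pending={}
Op 5: UPDATE e=6 (pending; pending now {e=6})
Op 6: ROLLBACK: discarded pending ['e']; in_txn=False
Op 7: UPDATE e=24 (auto-commit; committed e=24)
ROLLBACK at op 6 discards: ['e']

Answer: e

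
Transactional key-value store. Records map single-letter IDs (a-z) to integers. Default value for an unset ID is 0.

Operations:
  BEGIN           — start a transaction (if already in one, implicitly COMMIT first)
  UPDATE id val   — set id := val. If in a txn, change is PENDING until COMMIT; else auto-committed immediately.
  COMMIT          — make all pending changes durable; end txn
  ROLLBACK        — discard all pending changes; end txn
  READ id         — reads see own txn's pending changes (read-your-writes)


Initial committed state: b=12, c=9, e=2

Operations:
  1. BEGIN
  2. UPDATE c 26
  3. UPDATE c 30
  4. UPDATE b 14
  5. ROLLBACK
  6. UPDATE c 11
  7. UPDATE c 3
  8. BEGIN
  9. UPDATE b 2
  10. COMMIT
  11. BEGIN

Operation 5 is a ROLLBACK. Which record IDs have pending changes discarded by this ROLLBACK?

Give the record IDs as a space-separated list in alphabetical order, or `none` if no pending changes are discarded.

Answer: b c

Derivation:
Initial committed: {b=12, c=9, e=2}
Op 1: BEGIN: in_txn=True, pending={}
Op 2: UPDATE c=26 (pending; pending now {c=26})
Op 3: UPDATE c=30 (pending; pending now {c=30})
Op 4: UPDATE b=14 (pending; pending now {b=14, c=30})
Op 5: ROLLBACK: discarded pending ['b', 'c']; in_txn=False
Op 6: UPDATE c=11 (auto-commit; committed c=11)
Op 7: UPDATE c=3 (auto-commit; committed c=3)
Op 8: BEGIN: in_txn=True, pending={}
Op 9: UPDATE b=2 (pending; pending now {b=2})
Op 10: COMMIT: merged ['b'] into committed; committed now {b=2, c=3, e=2}
Op 11: BEGIN: in_txn=True, pending={}
ROLLBACK at op 5 discards: ['b', 'c']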